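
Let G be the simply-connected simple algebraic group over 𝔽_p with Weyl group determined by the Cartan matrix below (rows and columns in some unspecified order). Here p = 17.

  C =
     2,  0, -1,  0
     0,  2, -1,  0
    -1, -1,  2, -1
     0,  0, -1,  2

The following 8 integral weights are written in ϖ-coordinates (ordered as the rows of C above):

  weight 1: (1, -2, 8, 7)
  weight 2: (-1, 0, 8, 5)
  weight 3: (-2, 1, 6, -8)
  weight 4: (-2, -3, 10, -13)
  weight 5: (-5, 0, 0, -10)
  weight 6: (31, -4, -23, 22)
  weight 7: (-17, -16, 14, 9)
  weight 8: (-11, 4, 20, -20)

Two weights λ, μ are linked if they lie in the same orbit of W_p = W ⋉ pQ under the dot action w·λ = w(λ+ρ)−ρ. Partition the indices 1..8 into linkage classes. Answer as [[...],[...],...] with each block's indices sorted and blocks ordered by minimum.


Dynkin diagram of C (from the 6 off-diagonal −1 entries): D_4.

W_17-reps of the 8 weights in Ā_17 (same 4-coord order as C):

    [1] (0, 1, 1, 6)
    [2] (0, 1, 1, 6)
    [3] (0, 1, 1, 6)
    [4] (2, 1, 1, 7)
    [5] (2, 1, 1, 7)
    [6] (2, 1, 1, 7)
    [7] (0, 1, 1, 6)
    [8] (2, 1, 1, 7)

Partition of {1..8} into 2 W_17-dot-orbits:

[[1, 2, 3, 7], [4, 5, 6, 8]]


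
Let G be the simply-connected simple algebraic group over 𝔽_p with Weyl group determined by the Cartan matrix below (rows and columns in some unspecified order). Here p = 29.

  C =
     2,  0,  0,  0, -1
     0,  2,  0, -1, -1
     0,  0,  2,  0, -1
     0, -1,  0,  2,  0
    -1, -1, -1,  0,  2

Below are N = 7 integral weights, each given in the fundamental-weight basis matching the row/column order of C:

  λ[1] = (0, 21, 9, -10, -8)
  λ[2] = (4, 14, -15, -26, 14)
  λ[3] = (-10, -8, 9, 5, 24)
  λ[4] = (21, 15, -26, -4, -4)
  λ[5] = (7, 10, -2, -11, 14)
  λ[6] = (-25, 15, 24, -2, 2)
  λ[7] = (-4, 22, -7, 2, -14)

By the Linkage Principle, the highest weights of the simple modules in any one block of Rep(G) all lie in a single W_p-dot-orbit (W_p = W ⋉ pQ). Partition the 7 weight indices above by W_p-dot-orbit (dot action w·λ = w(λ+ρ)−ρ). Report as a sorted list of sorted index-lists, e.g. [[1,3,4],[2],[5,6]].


Cartan matrix: type D_5 (|W|=1920); un-permuting the 5 rows.

Alcove-folded reps (p=29, 7 weights, presented ϖ-order):

  1: (6, 3, 3, 9, 1);  2: (3, 5, 4, 9, 1);  3: (3, 5, 4, 9, 1);  4: (6, 3, 3, 9, 1);  5: (3, 5, 4, 9, 1);  6: (3, 5, 4, 9, 1);  7: (6, 3, 3, 9, 1)

Linkage partition of the 7 weights (2 classes, p=29):

[[1, 4, 7], [2, 3, 5, 6]]


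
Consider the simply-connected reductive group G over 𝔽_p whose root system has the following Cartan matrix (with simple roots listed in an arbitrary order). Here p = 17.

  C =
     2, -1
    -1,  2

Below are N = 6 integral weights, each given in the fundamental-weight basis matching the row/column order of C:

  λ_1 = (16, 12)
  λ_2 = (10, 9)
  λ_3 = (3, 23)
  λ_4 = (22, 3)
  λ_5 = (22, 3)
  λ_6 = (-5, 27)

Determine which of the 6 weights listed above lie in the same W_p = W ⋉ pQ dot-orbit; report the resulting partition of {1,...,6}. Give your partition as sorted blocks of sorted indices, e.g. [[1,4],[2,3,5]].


A_2 Cartan matrix, 2 simple roots permuted; ρ=(1,1).

W_17-reps of the 6 weights in Ā_17 (same 2-coord order as C):

    λ_1+ρ ↦ (4, 0)
    λ_2+ρ ↦ (7, 6)
    λ_3+ρ ↦ (7, 6)
    λ_4+ρ ↦ (7, 6)
    λ_5+ρ ↦ (7, 6)
    λ_6+ρ ↦ (7, 6)

Linkage partition of the 6 weights (2 classes, p=17):

[[1], [2, 3, 4, 5, 6]]


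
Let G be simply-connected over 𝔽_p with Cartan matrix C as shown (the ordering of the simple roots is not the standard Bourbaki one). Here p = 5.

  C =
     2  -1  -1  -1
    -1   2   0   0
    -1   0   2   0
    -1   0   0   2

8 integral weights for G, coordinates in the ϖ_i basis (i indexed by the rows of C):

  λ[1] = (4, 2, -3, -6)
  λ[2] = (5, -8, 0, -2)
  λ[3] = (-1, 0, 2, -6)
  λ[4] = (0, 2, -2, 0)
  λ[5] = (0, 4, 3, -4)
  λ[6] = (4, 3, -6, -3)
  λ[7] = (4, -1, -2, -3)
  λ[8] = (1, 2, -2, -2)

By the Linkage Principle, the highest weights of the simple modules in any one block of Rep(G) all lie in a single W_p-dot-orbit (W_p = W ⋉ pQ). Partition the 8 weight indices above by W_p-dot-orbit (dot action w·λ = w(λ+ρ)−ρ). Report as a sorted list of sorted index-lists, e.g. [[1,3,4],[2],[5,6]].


Type D_4, rank 4, |W|=192; reorder rows/cols to standard.

Ā_5 reps of the 8 weights (D_4, coords as presented):

  1: (0, 0, 1, 2);  2: (0, 3, 1, 1);  3: (0, 3, 1, 1);  4: (0, 3, 1, 1);  5: (0, 0, 1, 2);  6: (0, 0, 1, 2);  7: (0, 0, 1, 2);  8: (0, 3, 1, 1)

These 8 weights hit 2 W_5-dot-orbits; sizes (4, 4):

[[1, 5, 6, 7], [2, 3, 4, 8]]


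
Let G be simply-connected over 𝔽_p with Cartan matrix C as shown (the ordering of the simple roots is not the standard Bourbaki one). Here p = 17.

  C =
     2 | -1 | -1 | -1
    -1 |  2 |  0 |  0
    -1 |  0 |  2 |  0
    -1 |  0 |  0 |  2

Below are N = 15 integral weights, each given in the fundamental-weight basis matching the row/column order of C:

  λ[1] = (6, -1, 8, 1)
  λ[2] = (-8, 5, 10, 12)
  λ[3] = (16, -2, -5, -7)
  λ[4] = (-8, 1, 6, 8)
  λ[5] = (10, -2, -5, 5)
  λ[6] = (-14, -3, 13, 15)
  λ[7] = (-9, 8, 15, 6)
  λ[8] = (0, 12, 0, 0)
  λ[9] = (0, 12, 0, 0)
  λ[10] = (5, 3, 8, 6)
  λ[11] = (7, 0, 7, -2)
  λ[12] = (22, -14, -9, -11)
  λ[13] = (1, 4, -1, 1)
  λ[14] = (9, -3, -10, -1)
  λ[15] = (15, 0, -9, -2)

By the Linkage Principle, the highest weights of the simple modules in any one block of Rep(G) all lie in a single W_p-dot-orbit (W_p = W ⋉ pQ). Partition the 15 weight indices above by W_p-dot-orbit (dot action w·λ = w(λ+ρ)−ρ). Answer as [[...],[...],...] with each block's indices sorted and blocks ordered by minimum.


C ↔ D_4 under row/col permutation; |W(D_4)| = 192.

λ_j+ρ reflected into Ā_17 (⟨·,θ^∨⟩≤17); 4-tuples as given:

  λ_1+ρ ↦ (0, 1, 8, 1)
  λ_2+ρ ↦ (0, 1, 4, 6)
  λ_3+ρ ↦ (0, 1, 4, 6)
  λ_4+ρ ↦ (2, 5, 0, 2)
  λ_5+ρ ↦ (0, 1, 4, 6)
  λ_6+ρ ↦ (1, 13, 1, 1)
  λ_7+ρ ↦ (0, 1, 8, 1)
  λ_8+ρ ↦ (1, 13, 1, 1)
  λ_9+ρ ↦ (1, 13, 1, 1)
  λ_10+ρ ↦ (2, 5, 0, 2)
  λ_11+ρ ↦ (0, 1, 8, 1)
  λ_12+ρ ↦ (2, 5, 0, 2)
  λ_13+ρ ↦ (2, 5, 0, 2)
  λ_14+ρ ↦ (0, 1, 8, 1)
  λ_15+ρ ↦ (0, 1, 8, 1)

These 15 weights hit 4 W_17-dot-orbits; sizes (5, 3, 4, 3):

[[1, 7, 11, 14, 15], [2, 3, 5], [4, 10, 12, 13], [6, 8, 9]]


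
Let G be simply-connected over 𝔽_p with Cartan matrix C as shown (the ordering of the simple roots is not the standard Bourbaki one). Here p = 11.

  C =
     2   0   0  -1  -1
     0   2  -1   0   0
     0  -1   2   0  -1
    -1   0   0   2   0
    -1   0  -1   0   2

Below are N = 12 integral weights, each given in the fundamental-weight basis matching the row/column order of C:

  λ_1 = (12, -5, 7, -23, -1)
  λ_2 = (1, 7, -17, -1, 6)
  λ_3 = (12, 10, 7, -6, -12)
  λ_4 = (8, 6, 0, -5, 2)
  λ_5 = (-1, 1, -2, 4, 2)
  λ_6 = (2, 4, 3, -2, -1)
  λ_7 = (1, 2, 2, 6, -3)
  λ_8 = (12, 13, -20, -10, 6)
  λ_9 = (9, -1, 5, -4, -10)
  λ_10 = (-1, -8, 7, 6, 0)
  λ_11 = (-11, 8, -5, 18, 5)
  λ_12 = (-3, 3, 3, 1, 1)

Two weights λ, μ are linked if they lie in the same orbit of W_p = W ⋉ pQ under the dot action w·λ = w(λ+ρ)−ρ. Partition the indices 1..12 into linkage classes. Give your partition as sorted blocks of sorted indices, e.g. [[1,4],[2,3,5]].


A_5 Cartan matrix, 5 simple roots permuted; ρ=(1,1,1,1,1).

λ_j+ρ reflected into Ā_11 (⟨·,θ^∨⟩≤11); 5-tuples as given:

  λ_1 → (2, 4, 4, 0, 0) · λ_2 → (0, 2, 1, 2, 1) · λ_3 → (5, 2, 1, 3, 0) · λ_4 → (0, 1, 1, 5, 2) · λ_5 → (0, 1, 1, 5, 2) · λ_6 → (2, 4, 4, 0, 0) · λ_7 → (0, 1, 1, 5, 2) · λ_8 → (0, 1, 1, 5, 2) · λ_9 → (2, 3, 0, 1, 4) · λ_10 → (0, 2, 1, 2, 1) · λ_11 → (2, 4, 4, 0, 0) · λ_12 → (2, 4, 4, 0, 0)

The 12 indices split into 5 linkage classes (same alcove rep ⇔ same W_11-dot-orbit):

[[1, 6, 11, 12], [2, 10], [3], [4, 5, 7, 8], [9]]


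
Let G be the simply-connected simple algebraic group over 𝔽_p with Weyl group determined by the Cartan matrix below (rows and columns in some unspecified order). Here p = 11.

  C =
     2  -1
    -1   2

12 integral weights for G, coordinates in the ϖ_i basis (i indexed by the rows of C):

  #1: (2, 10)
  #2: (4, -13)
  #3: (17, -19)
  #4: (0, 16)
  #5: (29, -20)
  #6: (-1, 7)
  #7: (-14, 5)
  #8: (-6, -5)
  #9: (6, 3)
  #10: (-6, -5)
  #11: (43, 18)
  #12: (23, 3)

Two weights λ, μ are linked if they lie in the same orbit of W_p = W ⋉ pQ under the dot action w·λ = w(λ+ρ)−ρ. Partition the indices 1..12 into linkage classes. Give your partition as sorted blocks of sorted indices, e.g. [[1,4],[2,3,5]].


Cartan matrix: type A_2 (|W|=6); un-permuting the 2 rows.

Each λ_j+ρ reduced to Ā_11; 2-tuples below use C's row order:

  1: (0, 8);  2: (6, 4);  3: (7, 4);  4: (6, 4);  5: (0, 8);  6: (0, 8);  7: (4, 5);  8: (4, 5);  9: (7, 4);  10: (4, 5);  11: (0, 8);  12: (4, 5)

These 12 weights hit 4 W_11-dot-orbits; sizes (4, 2, 2, 4):

[[1, 5, 6, 11], [2, 4], [3, 9], [7, 8, 10, 12]]


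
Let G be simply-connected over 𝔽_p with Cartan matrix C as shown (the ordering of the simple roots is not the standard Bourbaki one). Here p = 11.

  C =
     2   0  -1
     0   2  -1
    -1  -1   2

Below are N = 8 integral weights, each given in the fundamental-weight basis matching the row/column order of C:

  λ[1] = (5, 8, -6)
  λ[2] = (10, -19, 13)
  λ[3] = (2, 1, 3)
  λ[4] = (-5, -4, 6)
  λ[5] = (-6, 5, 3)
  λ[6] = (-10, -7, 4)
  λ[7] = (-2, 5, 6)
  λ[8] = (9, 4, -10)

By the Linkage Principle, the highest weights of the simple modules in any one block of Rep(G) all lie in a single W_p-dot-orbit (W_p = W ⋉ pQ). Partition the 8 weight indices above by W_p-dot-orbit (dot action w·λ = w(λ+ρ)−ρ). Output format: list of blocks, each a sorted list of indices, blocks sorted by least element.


A_3 Cartan matrix, 3 simple roots permuted; ρ=(1,1,1).

Folding the 8 weights λ_j+ρ into Ā_11 (reps in the given 3-coord order):

  1: (1, 4, 5);  2: (4, 3, 0);  3: (3, 2, 4);  4: (4, 3, 0);  5: (4, 5, 1);  6: (1, 4, 5);  7: (1, 4, 5);  8: (1, 4, 5)

These 8 weights hit 4 W_11-dot-orbits; sizes (4, 2, 1, 1):

[[1, 6, 7, 8], [2, 4], [3], [5]]


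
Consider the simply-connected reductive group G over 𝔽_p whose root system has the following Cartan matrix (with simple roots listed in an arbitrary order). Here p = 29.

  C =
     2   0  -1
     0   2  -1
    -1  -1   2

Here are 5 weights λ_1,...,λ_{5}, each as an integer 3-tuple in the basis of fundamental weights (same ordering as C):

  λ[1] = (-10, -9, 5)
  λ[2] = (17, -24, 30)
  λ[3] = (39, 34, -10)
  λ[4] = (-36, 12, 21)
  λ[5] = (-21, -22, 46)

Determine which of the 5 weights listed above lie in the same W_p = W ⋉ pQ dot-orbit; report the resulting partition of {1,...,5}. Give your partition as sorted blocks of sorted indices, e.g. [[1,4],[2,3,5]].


Dynkin diagram of C (from the 4 off-diagonal −1 entries): A_3.

W_29-reps of the 5 weights in Ā_29 (same 3-coord order as C):

  λ_1+ρ ↦ (2, 3, 6)
  λ_2+ρ ↦ (2, 3, 6)
  λ_3+ρ ↦ (2, 3, 6)
  λ_4+ρ ↦ (16, 6, 7)
  λ_5+ρ ↦ (2, 3, 6)

2 distinct reps among the 5 weights ⇒ 2 W_29-linkage classes:

[[1, 2, 3, 5], [4]]


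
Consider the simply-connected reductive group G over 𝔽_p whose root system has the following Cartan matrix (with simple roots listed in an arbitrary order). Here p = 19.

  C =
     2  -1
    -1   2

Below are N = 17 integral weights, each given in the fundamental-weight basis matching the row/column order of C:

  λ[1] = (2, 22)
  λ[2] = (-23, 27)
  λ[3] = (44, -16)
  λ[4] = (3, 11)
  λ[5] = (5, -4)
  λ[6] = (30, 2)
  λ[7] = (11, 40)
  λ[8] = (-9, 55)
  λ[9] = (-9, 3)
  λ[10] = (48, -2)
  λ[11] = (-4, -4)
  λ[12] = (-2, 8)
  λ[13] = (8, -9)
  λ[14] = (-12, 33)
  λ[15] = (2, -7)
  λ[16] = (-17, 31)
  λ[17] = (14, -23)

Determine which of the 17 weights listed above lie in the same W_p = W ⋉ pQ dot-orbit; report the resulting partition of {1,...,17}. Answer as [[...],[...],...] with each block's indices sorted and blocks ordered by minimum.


A_2 Cartan matrix, 2 simple roots permuted; ρ=(1,1).

Each λ_j+ρ reduced to Ā_19; 2-tuples below use C's row order:

  λ_1+ρ ↦ (4, 12);  λ_2+ρ ↦ (10, 3);  λ_3+ρ ↦ (7, 4);  λ_4+ρ ↦ (4, 12);  λ_5+ρ ↦ (3, 3);  λ_6+ρ ↦ (4, 12);  λ_7+ρ ↦ (4, 12);  λ_8+ρ ↦ (1, 8);  λ_9+ρ ↦ (4, 4);  λ_10+ρ ↦ (1, 8);  λ_11+ρ ↦ (3, 3);  λ_12+ρ ↦ (1, 8);  λ_13+ρ ↦ (1, 8);  λ_14+ρ ↦ (4, 4);  λ_15+ρ ↦ (3, 3);  λ_16+ρ ↦ (3, 3);  λ_17+ρ ↦ (4, 12)

Grouping the 17 weights by Ā_19-representative: 6 linkage classes.

[[1, 4, 6, 7, 17], [2], [3], [5, 11, 15, 16], [8, 10, 12, 13], [9, 14]]


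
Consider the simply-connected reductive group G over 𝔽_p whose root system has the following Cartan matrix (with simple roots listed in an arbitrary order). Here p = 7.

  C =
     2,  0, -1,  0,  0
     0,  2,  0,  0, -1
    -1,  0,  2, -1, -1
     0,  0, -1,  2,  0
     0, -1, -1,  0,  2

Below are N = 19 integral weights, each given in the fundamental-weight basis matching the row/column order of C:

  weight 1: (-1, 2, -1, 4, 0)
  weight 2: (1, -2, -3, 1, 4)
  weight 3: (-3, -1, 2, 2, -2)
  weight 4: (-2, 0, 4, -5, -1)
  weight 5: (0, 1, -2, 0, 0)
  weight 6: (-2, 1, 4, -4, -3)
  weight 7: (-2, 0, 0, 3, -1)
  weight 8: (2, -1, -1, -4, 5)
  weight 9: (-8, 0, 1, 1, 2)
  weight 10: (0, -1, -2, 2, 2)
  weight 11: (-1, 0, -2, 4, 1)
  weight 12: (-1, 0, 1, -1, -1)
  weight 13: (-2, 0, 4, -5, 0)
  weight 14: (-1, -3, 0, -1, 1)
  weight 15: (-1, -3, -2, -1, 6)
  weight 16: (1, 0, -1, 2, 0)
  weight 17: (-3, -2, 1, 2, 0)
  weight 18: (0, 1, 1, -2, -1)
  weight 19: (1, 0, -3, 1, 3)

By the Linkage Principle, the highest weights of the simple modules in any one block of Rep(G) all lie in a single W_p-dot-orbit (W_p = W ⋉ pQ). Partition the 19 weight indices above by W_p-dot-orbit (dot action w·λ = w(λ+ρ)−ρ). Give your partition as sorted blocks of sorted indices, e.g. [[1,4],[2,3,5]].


Type D_5, rank 5, |W|=1920; reorder rows/cols to standard.

Each λ_j+ρ reduced to Ā_7; 5-tuples below use C's row order:

  1: (2, 1, 0, 3, 0);  2: (0, 1, 2, 0, 0);  3: (2, 1, 0, 3, 0);  4: (1, 1, 0, 4, 0);  5: (0, 2, 1, 0, 0);  6: (0, 0, 1, 2, 1);  7: (1, 1, 0, 4, 0);  8: (0, 2, 1, 0, 0);  9: (2, 1, 0, 3, 0);  10: (0, 0, 1, 2, 1);  11: (1, 1, 0, 4, 0);  12: (0, 1, 2, 0, 0);  13: (1, 1, 0, 4, 0);  14: (0, 2, 1, 0, 0);  15: (0, 2, 1, 0, 0);  16: (2, 1, 0, 3, 0);  17: (2, 1, 0, 3, 0);  18: (1, 2, 1, 1, 0);  19: (0, 1, 2, 0, 0)

The 19 indices split into 6 linkage classes (same alcove rep ⇔ same W_7-dot-orbit):

[[1, 3, 9, 16, 17], [2, 12, 19], [4, 7, 11, 13], [5, 8, 14, 15], [6, 10], [18]]


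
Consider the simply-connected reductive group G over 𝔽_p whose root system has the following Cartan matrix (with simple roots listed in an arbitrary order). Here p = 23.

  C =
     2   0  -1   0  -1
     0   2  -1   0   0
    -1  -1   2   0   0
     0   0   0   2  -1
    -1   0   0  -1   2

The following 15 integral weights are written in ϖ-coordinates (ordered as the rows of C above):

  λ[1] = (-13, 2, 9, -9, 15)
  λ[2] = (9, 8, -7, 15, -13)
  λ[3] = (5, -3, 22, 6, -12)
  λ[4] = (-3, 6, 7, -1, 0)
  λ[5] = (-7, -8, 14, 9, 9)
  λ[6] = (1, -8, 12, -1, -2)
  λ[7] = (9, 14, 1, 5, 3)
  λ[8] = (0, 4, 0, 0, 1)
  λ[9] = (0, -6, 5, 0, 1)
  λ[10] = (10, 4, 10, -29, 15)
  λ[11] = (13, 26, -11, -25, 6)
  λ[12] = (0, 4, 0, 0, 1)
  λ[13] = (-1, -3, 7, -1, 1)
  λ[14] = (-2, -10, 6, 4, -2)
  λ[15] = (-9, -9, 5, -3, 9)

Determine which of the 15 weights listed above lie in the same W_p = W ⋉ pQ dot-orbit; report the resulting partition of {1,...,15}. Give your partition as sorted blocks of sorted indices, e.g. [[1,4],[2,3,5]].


Root system A_5: the 5×5 matrix C matches after relabeling.

λ_j+ρ reflected into Ā_23 (⟨·,θ^∨⟩≤23); 5-tuples as given:

  λ_1 → (6, 1, 2, 4, 4);  λ_2 → (6, 1, 2, 4, 4);  λ_3 → (5, 4, 12, 2, 0);  λ_4 → (1, 7, 6, 1, 0);  λ_5 → (6, 1, 2, 4, 4);  λ_6 → (1, 7, 6, 1, 0);  λ_7 → (6, 1, 2, 4, 4);  λ_8 → (1, 5, 1, 1, 2);  λ_9 → (1, 5, 1, 1, 2);  λ_10 → (4, 10, 1, 4, 3);  λ_11 → (6, 1, 2, 4, 4);  λ_12 → (1, 5, 1, 1, 2);  λ_13 → (0, 2, 6, 0, 2);  λ_14 → (1, 5, 1, 1, 2);  λ_15 → (0, 2, 6, 0, 2)

6 distinct reps among the 15 weights ⇒ 6 W_23-linkage classes:

[[1, 2, 5, 7, 11], [3], [4, 6], [8, 9, 12, 14], [10], [13, 15]]


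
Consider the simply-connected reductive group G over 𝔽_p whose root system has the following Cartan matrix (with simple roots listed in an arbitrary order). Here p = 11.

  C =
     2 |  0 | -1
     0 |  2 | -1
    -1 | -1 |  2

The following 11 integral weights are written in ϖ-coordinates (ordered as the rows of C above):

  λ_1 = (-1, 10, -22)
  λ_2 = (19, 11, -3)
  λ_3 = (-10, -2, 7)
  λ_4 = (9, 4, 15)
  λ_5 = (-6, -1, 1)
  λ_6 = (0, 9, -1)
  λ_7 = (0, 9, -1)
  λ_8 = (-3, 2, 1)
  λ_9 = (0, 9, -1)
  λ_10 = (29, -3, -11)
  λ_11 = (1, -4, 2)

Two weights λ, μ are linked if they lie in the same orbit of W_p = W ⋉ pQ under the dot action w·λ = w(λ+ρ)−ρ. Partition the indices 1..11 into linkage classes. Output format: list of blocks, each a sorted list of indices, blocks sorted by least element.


C ↔ A_3 under row/col permutation; |W(A_3)| = 24.

Ā_11 reps of the 11 weights (A_3, coords as presented):

  [1] (1, 10, 0) · [2] (7, 1, 1) · [3] (7, 1, 1) · [4] (4, 1, 5) · [5] (2, 3, 0) · [6] (1, 10, 0) · [7] (1, 10, 0) · [8] (2, 3, 0) · [9] (1, 10, 0) · [10] (7, 1, 1) · [11] (2, 3, 0)

Partition of {1..11} into 4 W_11-dot-orbits:

[[1, 6, 7, 9], [2, 3, 10], [4], [5, 8, 11]]


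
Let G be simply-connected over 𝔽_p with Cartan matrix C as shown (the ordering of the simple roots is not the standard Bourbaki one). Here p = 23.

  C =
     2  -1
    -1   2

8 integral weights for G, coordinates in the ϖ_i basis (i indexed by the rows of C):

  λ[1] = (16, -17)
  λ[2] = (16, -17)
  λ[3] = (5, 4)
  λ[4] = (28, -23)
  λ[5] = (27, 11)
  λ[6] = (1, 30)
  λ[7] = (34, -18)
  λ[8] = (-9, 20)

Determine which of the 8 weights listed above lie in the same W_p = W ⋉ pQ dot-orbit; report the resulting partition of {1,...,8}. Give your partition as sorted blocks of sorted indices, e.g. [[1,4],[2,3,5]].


A_2 Cartan matrix, 2 simple roots permuted; ρ=(1,1).

Alcove-folded reps (p=23, 8 weights, presented ϖ-order):

  1: (1, 16);  2: (1, 16);  3: (6, 5);  4: (1, 16);  5: (6, 5);  6: (8, 13);  7: (6, 5);  8: (8, 13)

Grouping the 8 weights by Ā_23-representative: 3 linkage classes.

[[1, 2, 4], [3, 5, 7], [6, 8]]


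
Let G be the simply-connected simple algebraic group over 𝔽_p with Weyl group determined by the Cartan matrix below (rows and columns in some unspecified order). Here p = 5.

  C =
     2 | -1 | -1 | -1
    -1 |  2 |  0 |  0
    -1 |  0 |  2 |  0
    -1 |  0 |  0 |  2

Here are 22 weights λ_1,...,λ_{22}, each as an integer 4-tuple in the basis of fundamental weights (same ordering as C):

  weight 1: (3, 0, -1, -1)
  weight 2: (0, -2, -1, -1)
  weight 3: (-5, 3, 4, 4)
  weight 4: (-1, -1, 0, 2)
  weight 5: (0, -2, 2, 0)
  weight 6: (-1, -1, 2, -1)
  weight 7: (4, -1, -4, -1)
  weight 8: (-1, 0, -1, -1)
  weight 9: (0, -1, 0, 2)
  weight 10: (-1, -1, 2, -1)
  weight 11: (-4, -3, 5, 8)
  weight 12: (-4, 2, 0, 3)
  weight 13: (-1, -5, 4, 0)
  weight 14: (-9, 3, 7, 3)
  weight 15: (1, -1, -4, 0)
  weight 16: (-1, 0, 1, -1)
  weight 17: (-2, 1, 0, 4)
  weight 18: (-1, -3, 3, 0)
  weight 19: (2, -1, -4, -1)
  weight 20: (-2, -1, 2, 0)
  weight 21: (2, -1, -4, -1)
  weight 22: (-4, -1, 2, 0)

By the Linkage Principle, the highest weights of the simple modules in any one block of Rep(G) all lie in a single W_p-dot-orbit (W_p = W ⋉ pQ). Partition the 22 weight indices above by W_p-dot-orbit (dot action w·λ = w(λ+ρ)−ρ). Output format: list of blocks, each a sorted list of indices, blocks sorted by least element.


Root system D_4: the 4×4 matrix C matches after relabeling.

Alcove-folded reps (p=5, 22 weights, presented ϖ-order):

    λ_1+ρ ↦ (0, 1, 0, 0)
    λ_2+ρ ↦ (0, 1, 0, 0)
    λ_3+ρ ↦ (0, 1, 0, 0)
    λ_4+ρ ↦ (0, 0, 1, 3)
    λ_5+ρ ↦ (0, 1, 3, 1)
    λ_6+ρ ↦ (0, 0, 3, 0)
    λ_7+ρ ↦ (0, 0, 3, 0)
    λ_8+ρ ↦ (0, 1, 0, 0)
    λ_9+ρ ↦ (0, 0, 1, 3)
    λ_10+ρ ↦ (0, 0, 3, 0)
    λ_11+ρ ↦ (1, 0, 2, 1)
    λ_12+ρ ↦ (1, 0, 2, 1)
    λ_13+ρ ↦ (0, 0, 1, 3)
    λ_14+ρ ↦ (0, 1, 3, 1)
    λ_15+ρ ↦ (0, 1, 2, 0)
    λ_16+ρ ↦ (0, 1, 2, 0)
    λ_17+ρ ↦ (0, 0, 1, 3)
    λ_18+ρ ↦ (1, 0, 2, 1)
    λ_19+ρ ↦ (0, 0, 3, 0)
    λ_20+ρ ↦ (0, 1, 2, 0)
    λ_21+ρ ↦ (0, 0, 3, 0)
    λ_22+ρ ↦ (0, 1, 2, 0)

Grouping the 22 weights by Ā_5-representative: 6 linkage classes.

[[1, 2, 3, 8], [4, 9, 13, 17], [5, 14], [6, 7, 10, 19, 21], [11, 12, 18], [15, 16, 20, 22]]


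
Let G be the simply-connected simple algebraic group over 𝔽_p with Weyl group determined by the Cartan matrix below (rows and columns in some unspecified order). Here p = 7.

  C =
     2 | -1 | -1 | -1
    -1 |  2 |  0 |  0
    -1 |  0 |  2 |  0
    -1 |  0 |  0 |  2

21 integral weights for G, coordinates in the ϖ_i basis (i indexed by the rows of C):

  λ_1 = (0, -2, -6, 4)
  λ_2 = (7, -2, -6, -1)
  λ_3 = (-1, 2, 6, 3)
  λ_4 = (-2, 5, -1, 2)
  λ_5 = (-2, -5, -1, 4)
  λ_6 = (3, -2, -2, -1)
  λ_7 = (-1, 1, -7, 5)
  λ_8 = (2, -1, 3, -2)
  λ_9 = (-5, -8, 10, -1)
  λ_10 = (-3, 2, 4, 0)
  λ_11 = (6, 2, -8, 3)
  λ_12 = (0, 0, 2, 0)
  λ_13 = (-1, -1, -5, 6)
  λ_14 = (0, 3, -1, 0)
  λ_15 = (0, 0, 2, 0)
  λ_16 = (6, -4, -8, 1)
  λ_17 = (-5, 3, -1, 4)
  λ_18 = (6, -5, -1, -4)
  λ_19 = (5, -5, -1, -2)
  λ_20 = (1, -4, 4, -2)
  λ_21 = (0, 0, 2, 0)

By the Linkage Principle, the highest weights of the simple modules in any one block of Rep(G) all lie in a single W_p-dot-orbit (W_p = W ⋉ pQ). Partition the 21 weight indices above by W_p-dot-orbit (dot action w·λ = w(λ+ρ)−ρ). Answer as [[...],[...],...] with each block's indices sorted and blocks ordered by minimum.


D_4 Cartan matrix, 4 simple roots permuted; ρ=(1,1,1,1).

Ā_7 reps of the 21 weights (D_4, coords as presented):

    λ_1+ρ ↦ (1, 4, 0, 0)
    λ_2+ρ ↦ (0, 0, 4, 1)
    λ_3+ρ ↦ (0, 4, 0, 3)
    λ_4+ρ ↦ (1, 4, 0, 1)
    λ_5+ρ ↦ (0, 0, 4, 1)
    λ_6+ρ ↦ (2, 1, 1, 0)
    λ_7+ρ ↦ (1, 4, 0, 0)
    λ_8+ρ ↦ (0, 0, 4, 1)
    λ_9+ρ ↦ (0, 4, 0, 3)
    λ_10+ρ ↦ (1, 1, 3, 1)
    λ_11+ρ ↦ (0, 4, 0, 3)
    λ_12+ρ ↦ (1, 1, 3, 1)
    λ_13+ρ ↦ (0, 4, 0, 3)
    λ_14+ρ ↦ (1, 4, 0, 1)
    λ_15+ρ ↦ (1, 1, 3, 1)
    λ_16+ρ ↦ (0, 0, 4, 1)
    λ_17+ρ ↦ (0, 0, 4, 1)
    λ_18+ρ ↦ (0, 4, 0, 3)
    λ_19+ρ ↦ (1, 4, 0, 1)
    λ_20+ρ ↦ (1, 1, 3, 1)
    λ_21+ρ ↦ (1, 1, 3, 1)

The 21 indices split into 6 linkage classes (same alcove rep ⇔ same W_7-dot-orbit):

[[1, 7], [2, 5, 8, 16, 17], [3, 9, 11, 13, 18], [4, 14, 19], [6], [10, 12, 15, 20, 21]]


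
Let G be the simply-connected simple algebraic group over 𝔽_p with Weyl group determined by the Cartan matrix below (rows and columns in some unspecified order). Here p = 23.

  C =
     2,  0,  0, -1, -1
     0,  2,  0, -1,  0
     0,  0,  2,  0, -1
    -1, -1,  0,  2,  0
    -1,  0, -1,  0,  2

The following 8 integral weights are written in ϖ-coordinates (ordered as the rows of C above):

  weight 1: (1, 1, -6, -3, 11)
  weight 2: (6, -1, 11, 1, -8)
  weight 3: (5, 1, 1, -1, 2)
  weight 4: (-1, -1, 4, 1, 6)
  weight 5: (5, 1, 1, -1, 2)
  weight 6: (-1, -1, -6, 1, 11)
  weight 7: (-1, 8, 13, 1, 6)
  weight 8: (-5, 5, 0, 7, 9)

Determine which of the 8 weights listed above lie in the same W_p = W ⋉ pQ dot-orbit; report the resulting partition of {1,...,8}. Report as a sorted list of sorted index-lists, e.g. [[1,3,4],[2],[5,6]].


Type A_5, rank 5, |W|=720; reorder rows/cols to standard.

Folding the 8 weights λ_j+ρ into Ā_23 (reps in the given 5-coord order):

    λ_1 → (0, 0, 5, 2, 7)
    λ_2 → (0, 0, 5, 2, 7)
    λ_3 → (6, 2, 2, 0, 3)
    λ_4 → (0, 0, 5, 2, 7)
    λ_5 → (6, 2, 2, 0, 3)
    λ_6 → (0, 0, 5, 2, 7)
    λ_7 → (0, 0, 5, 2, 7)
    λ_8 → (4, 6, 1, 4, 6)

These 8 weights hit 3 W_23-dot-orbits; sizes (5, 2, 1):

[[1, 2, 4, 6, 7], [3, 5], [8]]


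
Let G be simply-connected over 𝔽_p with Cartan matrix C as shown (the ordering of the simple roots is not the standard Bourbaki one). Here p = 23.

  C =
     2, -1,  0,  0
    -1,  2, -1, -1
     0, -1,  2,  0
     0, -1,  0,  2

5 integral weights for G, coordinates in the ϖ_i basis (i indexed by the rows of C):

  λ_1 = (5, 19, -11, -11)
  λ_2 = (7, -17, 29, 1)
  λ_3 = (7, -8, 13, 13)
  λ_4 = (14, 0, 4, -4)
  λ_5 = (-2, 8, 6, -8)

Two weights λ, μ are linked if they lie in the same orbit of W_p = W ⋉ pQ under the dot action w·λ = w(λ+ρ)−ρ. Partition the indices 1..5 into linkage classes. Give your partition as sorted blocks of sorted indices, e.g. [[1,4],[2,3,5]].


D_4 Cartan matrix, 4 simple roots permuted; ρ=(1,1,1,1).

Ā_23 reps of the 5 weights (D_4, coords as presented):

    λ_1 → (3, 3, 7, 7)
    λ_2 → (1, 1, 7, 7)
    λ_3 → (1, 1, 7, 7)
    λ_4 → (13, 2, 3, 1)
    λ_5 → (1, 1, 7, 7)

These 5 weights hit 3 W_23-dot-orbits; sizes (1, 3, 1):

[[1], [2, 3, 5], [4]]


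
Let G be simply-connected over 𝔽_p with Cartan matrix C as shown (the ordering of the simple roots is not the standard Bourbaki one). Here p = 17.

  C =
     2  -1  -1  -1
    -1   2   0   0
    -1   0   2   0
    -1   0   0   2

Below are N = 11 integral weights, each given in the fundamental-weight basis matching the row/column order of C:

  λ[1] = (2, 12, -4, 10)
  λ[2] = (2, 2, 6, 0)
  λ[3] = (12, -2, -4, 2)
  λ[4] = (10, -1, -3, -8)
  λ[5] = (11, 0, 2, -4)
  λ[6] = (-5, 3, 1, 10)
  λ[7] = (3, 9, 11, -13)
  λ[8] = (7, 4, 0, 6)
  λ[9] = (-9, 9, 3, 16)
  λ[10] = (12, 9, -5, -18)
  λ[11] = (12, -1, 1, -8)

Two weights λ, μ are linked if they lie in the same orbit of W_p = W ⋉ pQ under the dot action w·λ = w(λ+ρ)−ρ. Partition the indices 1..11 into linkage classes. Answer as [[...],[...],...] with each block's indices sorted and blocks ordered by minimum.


Cartan matrix: type D_4 (|W|=192); un-permuting the 4 rows.

Ā_17 reps of the 11 weights (D_4, coords as presented):

  [1] (3, 3, 7, 1);  [2] (3, 3, 7, 1);  [3] (1, 1, 3, 3);  [4] (2, 0, 2, 7);  [5] (1, 1, 3, 3);  [6] (2, 0, 2, 7);  [7] (1, 1, 3, 3);  [8] (1, 1, 3, 3);  [9] (2, 0, 2, 7);  [10] (2, 0, 2, 7);  [11] (2, 0, 2, 7)

Partition of {1..11} into 3 W_17-dot-orbits:

[[1, 2], [3, 5, 7, 8], [4, 6, 9, 10, 11]]


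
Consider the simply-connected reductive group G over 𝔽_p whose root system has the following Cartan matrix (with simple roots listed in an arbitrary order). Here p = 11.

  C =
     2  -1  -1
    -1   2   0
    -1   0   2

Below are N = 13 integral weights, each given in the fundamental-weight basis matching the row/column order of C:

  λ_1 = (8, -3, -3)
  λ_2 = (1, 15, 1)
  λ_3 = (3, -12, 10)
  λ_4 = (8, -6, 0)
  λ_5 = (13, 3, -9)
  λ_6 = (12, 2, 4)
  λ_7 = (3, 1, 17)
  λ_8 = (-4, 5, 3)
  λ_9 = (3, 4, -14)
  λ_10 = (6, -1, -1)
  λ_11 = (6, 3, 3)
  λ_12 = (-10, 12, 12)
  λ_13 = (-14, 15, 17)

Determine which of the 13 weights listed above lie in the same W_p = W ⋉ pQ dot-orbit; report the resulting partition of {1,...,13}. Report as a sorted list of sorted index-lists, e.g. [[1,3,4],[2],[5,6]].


Root system A_3: the 3×3 matrix C matches after relabeling.

Ā_11 reps of the 13 weights (A_3, coords as presented):

  λ_1 → (5, 2, 2)
  λ_2 → (5, 2, 2)
  λ_3 → (7, 0, 0)
  λ_4 → (4, 5, 1)
  λ_5 → (3, 3, 1)
  λ_6 → (1, 5, 3)
  λ_7 → (5, 4, 2)
  λ_8 → (3, 3, 1)
  λ_9 → (5, 2, 2)
  λ_10 → (7, 0, 0)
  λ_11 → (7, 0, 0)
  λ_12 → (5, 2, 2)
  λ_13 → (1, 5, 3)

Linkage partition of the 13 weights (6 classes, p=11):

[[1, 2, 9, 12], [3, 10, 11], [4], [5, 8], [6, 13], [7]]


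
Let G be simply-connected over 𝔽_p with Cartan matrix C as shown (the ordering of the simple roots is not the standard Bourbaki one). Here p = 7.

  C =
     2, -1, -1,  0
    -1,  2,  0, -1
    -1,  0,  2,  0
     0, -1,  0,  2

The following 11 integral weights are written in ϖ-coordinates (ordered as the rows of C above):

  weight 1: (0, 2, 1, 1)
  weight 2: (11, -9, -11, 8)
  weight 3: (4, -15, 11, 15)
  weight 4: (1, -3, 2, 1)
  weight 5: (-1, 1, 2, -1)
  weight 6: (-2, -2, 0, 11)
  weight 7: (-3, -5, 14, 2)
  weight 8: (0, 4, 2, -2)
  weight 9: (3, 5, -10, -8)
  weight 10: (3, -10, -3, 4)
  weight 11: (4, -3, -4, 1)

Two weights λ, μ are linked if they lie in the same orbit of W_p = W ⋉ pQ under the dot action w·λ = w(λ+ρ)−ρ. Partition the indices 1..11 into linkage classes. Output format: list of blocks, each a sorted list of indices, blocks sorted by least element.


Type A_4, rank 4, |W|=120; reorder rows/cols to standard.

Alcove-folded reps (p=7, 11 weights, presented ϖ-order):

    λ_1+ρ ↦ (1, 3, 1, 1)
    λ_2+ρ ↦ (1, 3, 1, 1)
    λ_3+ρ ↦ (0, 2, 3, 0)
    λ_4+ρ ↦ (0, 2, 3, 0)
    λ_5+ρ ↦ (0, 2, 3, 0)
    λ_6+ρ ↦ (1, 3, 0, 2)
    λ_7+ρ ↦ (1, 3, 1, 1)
    λ_8+ρ ↦ (1, 3, 1, 1)
    λ_9+ρ ↦ (1, 3, 0, 2)
    λ_10+ρ ↦ (0, 2, 3, 0)
    λ_11+ρ ↦ (0, 2, 3, 0)

3 distinct reps among the 11 weights ⇒ 3 W_7-linkage classes:

[[1, 2, 7, 8], [3, 4, 5, 10, 11], [6, 9]]


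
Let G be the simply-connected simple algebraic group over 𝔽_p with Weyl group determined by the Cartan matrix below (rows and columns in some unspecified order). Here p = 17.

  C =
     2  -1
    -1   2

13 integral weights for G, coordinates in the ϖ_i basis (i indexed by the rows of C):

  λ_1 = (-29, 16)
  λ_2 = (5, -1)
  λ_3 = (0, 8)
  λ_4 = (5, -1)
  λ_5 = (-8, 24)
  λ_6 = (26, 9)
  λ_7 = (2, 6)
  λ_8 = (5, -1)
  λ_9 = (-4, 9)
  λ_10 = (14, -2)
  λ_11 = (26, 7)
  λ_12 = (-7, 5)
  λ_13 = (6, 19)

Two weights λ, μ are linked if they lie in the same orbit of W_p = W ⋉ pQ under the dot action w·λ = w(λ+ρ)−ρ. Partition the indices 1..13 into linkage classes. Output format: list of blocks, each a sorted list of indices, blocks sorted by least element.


Dynkin diagram of C (from the 2 off-diagonal −1 entries): A_2.

λ_j+ρ reflected into Ā_17 (⟨·,θ^∨⟩≤17); 2-tuples as given:

  λ_1 → (6, 0);  λ_2 → (6, 0);  λ_3 → (1, 9);  λ_4 → (6, 0);  λ_5 → (1, 9);  λ_6 → (3, 7);  λ_7 → (3, 7);  λ_8 → (6, 0);  λ_9 → (3, 7);  λ_10 → (14, 1);  λ_11 → (1, 9);  λ_12 → (6, 0);  λ_13 → (3, 7)

The 13 indices split into 4 linkage classes (same alcove rep ⇔ same W_17-dot-orbit):

[[1, 2, 4, 8, 12], [3, 5, 11], [6, 7, 9, 13], [10]]


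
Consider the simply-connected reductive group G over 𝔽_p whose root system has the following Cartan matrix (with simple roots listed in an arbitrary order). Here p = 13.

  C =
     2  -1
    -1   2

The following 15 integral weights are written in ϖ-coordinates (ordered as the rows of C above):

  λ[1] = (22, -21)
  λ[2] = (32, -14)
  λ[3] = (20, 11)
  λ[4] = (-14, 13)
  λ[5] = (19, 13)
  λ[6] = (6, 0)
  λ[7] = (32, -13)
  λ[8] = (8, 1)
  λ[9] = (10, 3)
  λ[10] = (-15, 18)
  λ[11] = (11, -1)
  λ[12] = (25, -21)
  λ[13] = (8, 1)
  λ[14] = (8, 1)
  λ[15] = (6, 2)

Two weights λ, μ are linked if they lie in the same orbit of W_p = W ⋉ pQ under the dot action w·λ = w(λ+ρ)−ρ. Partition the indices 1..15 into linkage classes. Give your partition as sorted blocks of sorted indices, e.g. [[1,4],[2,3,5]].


Root system A_2: the 2×2 matrix C matches after relabeling.

Folding the 15 weights λ_j+ρ into Ā_13 (reps in the given 2-coord order):

  λ_1+ρ ↦ (7, 3);  λ_2+ρ ↦ (7, 0);  λ_3+ρ ↦ (7, 1);  λ_4+ρ ↦ (12, 0);  λ_5+ρ ↦ (7, 1);  λ_6+ρ ↦ (7, 1);  λ_7+ρ ↦ (7, 1);  λ_8+ρ ↦ (9, 2);  λ_9+ρ ↦ (9, 2);  λ_10+ρ ↦ (7, 1);  λ_11+ρ ↦ (12, 0);  λ_12+ρ ↦ (7, 0);  λ_13+ρ ↦ (9, 2);  λ_14+ρ ↦ (9, 2);  λ_15+ρ ↦ (7, 3)

Linkage partition of the 15 weights (5 classes, p=13):

[[1, 15], [2, 12], [3, 5, 6, 7, 10], [4, 11], [8, 9, 13, 14]]


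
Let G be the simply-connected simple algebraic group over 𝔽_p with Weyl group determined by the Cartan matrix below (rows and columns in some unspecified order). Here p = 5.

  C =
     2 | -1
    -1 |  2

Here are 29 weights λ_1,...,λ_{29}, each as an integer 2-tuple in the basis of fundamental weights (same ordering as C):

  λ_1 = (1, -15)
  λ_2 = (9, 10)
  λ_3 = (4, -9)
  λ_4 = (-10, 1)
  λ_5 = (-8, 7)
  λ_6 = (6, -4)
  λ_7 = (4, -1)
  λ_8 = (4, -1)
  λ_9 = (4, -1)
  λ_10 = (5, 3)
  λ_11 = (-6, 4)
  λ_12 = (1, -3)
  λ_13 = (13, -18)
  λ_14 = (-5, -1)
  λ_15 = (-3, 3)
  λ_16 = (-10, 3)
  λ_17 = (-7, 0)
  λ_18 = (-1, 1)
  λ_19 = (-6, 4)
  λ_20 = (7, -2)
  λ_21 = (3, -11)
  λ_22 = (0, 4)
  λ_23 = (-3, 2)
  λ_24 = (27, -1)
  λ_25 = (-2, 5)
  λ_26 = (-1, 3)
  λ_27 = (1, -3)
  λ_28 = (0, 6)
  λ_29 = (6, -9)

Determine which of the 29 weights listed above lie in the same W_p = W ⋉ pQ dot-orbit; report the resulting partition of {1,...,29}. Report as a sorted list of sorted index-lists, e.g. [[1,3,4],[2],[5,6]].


C ↔ A_2 under row/col permutation; |W(A_2)| = 6.

Ā_5 reps of the 29 weights (A_2, coords as presented):

  1: (2, 1) · 2: (0, 1) · 3: (0, 2) · 4: (2, 1) · 5: (2, 2) · 6: (2, 1) · 7: (5, 0) · 8: (5, 0) · 9: (5, 0) · 10: (0, 1) · 11: (5, 0) · 12: (0, 2) · 13: (2, 1) · 14: (0, 4) · 15: (2, 2) · 16: (0, 1) · 17: (0, 4) · 18: (0, 2) · 19: (5, 0) · 20: (2, 2) · 21: (0, 1) · 22: (0, 4) · 23: (2, 1) · 24: (0, 2) · 25: (0, 4) · 26: (0, 4) · 27: (0, 2) · 28: (2, 2) · 29: (2, 2)

Linkage partition of the 29 weights (6 classes, p=5):

[[1, 4, 6, 13, 23], [2, 10, 16, 21], [3, 12, 18, 24, 27], [5, 15, 20, 28, 29], [7, 8, 9, 11, 19], [14, 17, 22, 25, 26]]


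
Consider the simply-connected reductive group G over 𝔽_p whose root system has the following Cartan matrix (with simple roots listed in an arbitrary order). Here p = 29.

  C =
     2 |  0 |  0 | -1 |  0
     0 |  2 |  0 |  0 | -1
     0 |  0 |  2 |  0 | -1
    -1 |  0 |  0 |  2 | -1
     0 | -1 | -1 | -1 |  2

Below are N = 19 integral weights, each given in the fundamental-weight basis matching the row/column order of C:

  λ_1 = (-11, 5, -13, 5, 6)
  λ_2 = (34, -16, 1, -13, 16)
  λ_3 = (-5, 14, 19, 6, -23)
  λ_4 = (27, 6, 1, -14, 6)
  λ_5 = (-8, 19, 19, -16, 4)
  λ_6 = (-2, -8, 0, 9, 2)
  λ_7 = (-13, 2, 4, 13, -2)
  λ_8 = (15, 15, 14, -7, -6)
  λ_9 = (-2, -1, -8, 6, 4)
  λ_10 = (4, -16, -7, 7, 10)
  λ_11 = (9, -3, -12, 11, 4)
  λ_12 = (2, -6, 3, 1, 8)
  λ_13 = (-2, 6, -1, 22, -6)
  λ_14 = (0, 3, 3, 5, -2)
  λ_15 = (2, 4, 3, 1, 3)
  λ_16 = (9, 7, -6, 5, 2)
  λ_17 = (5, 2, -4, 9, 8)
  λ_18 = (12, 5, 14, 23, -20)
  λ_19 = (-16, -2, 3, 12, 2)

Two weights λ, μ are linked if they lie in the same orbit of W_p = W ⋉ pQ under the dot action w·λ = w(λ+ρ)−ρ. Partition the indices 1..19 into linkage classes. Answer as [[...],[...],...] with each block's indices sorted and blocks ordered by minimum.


Cartan matrix: type D_5 (|W|=1920); un-permuting the 5 rows.

W_29-reps of the 19 weights in Ā_29 (same 5-coord order as C):

  λ_1+ρ ↦ (1, 3, 3, 5, 1);  λ_2+ρ ↦ (10, 6, 3, 2, 2);  λ_3+ρ ↦ (13, 1, 4, 2, 0);  λ_4+ρ ↦ (13, 1, 4, 2, 0);  λ_5+ρ ↦ (1, 3, 3, 5, 1);  λ_6+ρ ↦ (1, 3, 3, 5, 1);  λ_7+ρ ↦ (12, 2, 4, 1, 1);  λ_8+ρ ↦ (3, 5, 4, 2, 4);  λ_9+ρ ↦ (1, 2, 5, 4, 0);  λ_10+ρ ↦ (3, 5, 4, 2, 4);  λ_11+ρ ↦ (10, 6, 3, 2, 2);  λ_12+ρ ↦ (3, 5, 4, 2, 4);  λ_13+ρ ↦ (1, 2, 5, 4, 0);  λ_14+ρ ↦ (1, 3, 3, 5, 1);  λ_15+ρ ↦ (3, 5, 4, 2, 4);  λ_16+ρ ↦ (10, 6, 3, 2, 2);  λ_17+ρ ↦ (1, 3, 3, 5, 1);  λ_18+ρ ↦ (3, 5, 4, 2, 4);  λ_19+ρ ↦ (13, 1, 4, 2, 0)

Partition of {1..19} into 6 W_29-dot-orbits:

[[1, 5, 6, 14, 17], [2, 11, 16], [3, 4, 19], [7], [8, 10, 12, 15, 18], [9, 13]]


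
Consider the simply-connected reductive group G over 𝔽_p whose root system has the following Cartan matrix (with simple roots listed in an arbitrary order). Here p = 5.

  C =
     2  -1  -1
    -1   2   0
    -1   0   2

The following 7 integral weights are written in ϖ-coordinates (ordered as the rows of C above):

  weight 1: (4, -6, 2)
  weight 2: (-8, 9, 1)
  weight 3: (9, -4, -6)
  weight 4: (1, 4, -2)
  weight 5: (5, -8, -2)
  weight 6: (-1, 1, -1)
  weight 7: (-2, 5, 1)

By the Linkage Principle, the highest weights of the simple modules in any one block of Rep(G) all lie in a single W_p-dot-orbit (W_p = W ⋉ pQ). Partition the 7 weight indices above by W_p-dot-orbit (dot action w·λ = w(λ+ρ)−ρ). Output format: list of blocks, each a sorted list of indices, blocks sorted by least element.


Dynkin diagram of C (from the 4 off-diagonal −1 entries): A_3.

Each λ_j+ρ reduced to Ā_5; 3-tuples below use C's row order:

  1: (0, 2, 0)
  2: (0, 2, 0)
  3: (0, 2, 0)
  4: (0, 3, 1)
  5: (0, 3, 1)
  6: (0, 2, 0)
  7: (0, 3, 1)

The 7 indices split into 2 linkage classes (same alcove rep ⇔ same W_5-dot-orbit):

[[1, 2, 3, 6], [4, 5, 7]]


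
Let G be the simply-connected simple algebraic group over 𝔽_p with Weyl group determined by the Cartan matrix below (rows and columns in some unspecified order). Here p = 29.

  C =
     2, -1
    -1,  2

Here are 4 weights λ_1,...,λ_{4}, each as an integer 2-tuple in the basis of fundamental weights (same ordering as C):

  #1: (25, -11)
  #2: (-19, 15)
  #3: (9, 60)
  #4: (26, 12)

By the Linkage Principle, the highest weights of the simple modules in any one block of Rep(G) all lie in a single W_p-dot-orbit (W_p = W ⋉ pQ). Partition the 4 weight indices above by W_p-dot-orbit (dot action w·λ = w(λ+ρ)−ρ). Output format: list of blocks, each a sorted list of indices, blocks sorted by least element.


Root system A_2: the 2×2 matrix C matches after relabeling.

λ_j+ρ reflected into Ā_29 (⟨·,θ^∨⟩≤29); 2-tuples as given:

    λ_1 → (16, 10)
    λ_2 → (16, 2)
    λ_3 → (16, 10)
    λ_4 → (16, 2)

Linkage partition of the 4 weights (2 classes, p=29):

[[1, 3], [2, 4]]


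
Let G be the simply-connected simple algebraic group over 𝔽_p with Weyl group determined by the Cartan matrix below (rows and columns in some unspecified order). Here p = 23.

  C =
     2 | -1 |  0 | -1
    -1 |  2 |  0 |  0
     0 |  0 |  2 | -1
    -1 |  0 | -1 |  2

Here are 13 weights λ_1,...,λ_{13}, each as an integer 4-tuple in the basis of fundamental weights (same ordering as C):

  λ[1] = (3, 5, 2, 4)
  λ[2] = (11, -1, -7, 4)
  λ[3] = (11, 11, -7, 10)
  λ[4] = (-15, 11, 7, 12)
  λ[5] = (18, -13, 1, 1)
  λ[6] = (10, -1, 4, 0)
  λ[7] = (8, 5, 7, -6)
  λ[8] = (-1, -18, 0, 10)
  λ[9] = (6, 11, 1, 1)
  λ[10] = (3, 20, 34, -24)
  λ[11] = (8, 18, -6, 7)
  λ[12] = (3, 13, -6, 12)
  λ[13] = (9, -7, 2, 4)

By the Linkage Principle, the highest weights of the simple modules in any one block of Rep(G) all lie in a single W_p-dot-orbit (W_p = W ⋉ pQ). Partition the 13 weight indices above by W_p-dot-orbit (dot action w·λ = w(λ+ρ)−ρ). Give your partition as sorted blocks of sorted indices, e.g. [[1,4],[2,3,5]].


Root system A_4: the 4×4 matrix C matches after relabeling.

Each λ_j+ρ reduced to Ā_23; 4-tuples below use C's row order:

  λ_1+ρ ↦ (4, 6, 3, 5) · λ_2+ρ ↦ (11, 0, 5, 1) · λ_3+ρ ↦ (11, 0, 5, 1) · λ_4+ρ ↦ (11, 2, 7, 1) · λ_5+ρ ↦ (7, 12, 2, 2) · λ_6+ρ ↦ (11, 0, 5, 1) · λ_7+ρ ↦ (4, 6, 3, 5) · λ_8+ρ ↦ (11, 0, 5, 1) · λ_9+ρ ↦ (7, 12, 2, 2) · λ_10+ρ ↦ (7, 12, 2, 2) · λ_11+ρ ↦ (4, 6, 3, 5) · λ_12+ρ ↦ (4, 6, 3, 5) · λ_13+ρ ↦ (4, 6, 3, 5)

Partition of {1..13} into 4 W_23-dot-orbits:

[[1, 7, 11, 12, 13], [2, 3, 6, 8], [4], [5, 9, 10]]


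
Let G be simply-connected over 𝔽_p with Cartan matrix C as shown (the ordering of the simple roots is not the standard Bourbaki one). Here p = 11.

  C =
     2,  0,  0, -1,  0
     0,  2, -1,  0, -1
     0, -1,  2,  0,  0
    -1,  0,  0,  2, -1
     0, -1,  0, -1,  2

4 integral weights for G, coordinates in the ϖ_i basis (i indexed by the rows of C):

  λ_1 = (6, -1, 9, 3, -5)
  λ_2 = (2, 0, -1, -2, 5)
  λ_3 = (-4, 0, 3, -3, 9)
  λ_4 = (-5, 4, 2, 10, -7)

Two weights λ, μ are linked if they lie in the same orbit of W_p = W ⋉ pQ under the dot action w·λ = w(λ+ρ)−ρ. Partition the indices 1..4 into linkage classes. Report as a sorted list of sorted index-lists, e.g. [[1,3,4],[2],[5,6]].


C ↔ A_5 under row/col permutation; |W(A_5)| = 720.

Folding the 4 weights λ_j+ρ into Ā_11 (reps in the given 5-coord order):

    λ_1 → (1, 4, 0, 0, 0)
    λ_2 → (2, 1, 0, 1, 5)
    λ_3 → (2, 1, 0, 1, 5)
    λ_4 → (2, 1, 0, 1, 5)

Grouping the 4 weights by Ā_11-representative: 2 linkage classes.

[[1], [2, 3, 4]]
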